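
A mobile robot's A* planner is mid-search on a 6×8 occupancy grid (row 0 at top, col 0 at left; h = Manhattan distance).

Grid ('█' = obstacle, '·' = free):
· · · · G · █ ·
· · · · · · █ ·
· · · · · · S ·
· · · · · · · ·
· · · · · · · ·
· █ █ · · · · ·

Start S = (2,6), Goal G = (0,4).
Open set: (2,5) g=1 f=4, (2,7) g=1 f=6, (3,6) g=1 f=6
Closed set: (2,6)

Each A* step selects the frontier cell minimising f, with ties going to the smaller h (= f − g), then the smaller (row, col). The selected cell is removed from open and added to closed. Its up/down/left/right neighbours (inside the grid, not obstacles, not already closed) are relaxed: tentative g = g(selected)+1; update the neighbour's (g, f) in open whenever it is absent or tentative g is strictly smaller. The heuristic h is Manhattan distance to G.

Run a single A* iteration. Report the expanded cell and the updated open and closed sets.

step 1: expand (2,5) (f=4, h=3) → closed; open now [(1,5) g=2 f=4, (2,4) g=2 f=4, (2,7) g=1 f=6, (3,5) g=2 f=6, (3,6) g=1 f=6]

expanded=(2,5); open=[(1,5) g=2 f=4, (2,4) g=2 f=4, (2,7) g=1 f=6, (3,5) g=2 f=6, (3,6) g=1 f=6]; closed=[(2,5), (2,6)]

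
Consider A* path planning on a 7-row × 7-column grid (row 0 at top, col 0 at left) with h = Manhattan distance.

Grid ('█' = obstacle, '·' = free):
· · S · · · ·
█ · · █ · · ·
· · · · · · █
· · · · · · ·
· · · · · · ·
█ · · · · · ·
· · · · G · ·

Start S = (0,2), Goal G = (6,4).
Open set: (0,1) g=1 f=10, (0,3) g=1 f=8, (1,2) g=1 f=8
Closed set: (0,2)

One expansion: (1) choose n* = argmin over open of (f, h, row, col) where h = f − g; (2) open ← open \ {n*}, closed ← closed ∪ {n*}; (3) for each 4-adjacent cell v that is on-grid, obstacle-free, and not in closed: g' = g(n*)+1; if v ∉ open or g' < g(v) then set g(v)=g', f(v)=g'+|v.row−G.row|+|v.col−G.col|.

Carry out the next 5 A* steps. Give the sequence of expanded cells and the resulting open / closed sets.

order=[(0,3) → (0,4) → (1,4) → (2,4) → (3,4)]; open=[(0,1) g=1 f=10, (0,5) g=3 f=10, (1,2) g=1 f=8, (1,5) g=4 f=10, (2,3) g=5 f=10, (2,5) g=5 f=10, (3,3) g=6 f=10, (3,5) g=6 f=10, (4,4) g=6 f=8]; closed=[(0,2), (0,3), (0,4), (1,4), (2,4), (3,4)]

step 1: expand (0,3) (f=8, h=7) → closed; open now [(0,1) g=1 f=10, (0,4) g=2 f=8, (1,2) g=1 f=8]
step 2: expand (0,4) (f=8, h=6) → closed; open now [(0,1) g=1 f=10, (0,5) g=3 f=10, (1,2) g=1 f=8, (1,4) g=3 f=8]
step 3: expand (1,4) (f=8, h=5) → closed; open now [(0,1) g=1 f=10, (0,5) g=3 f=10, (1,2) g=1 f=8, (1,5) g=4 f=10, (2,4) g=4 f=8]
step 4: expand (2,4) (f=8, h=4) → closed; open now [(0,1) g=1 f=10, (0,5) g=3 f=10, (1,2) g=1 f=8, (1,5) g=4 f=10, (2,3) g=5 f=10, (2,5) g=5 f=10, (3,4) g=5 f=8]
step 5: expand (3,4) (f=8, h=3) → closed; open now [(0,1) g=1 f=10, (0,5) g=3 f=10, (1,2) g=1 f=8, (1,5) g=4 f=10, (2,3) g=5 f=10, (2,5) g=5 f=10, (3,3) g=6 f=10, (3,5) g=6 f=10, (4,4) g=6 f=8]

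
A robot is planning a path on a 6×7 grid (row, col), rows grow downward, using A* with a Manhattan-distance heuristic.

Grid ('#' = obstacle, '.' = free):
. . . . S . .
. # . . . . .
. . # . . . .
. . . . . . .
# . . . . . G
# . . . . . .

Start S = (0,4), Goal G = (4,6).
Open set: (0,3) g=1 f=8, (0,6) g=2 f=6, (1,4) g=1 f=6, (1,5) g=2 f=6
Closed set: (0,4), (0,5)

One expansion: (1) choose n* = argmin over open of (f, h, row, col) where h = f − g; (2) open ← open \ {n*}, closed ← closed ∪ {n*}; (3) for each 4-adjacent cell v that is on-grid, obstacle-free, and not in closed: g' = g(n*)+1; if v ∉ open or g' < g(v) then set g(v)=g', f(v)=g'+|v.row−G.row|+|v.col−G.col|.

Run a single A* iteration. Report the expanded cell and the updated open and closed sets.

step 1: expand (0,6) (f=6, h=4) → closed; open now [(0,3) g=1 f=8, (1,4) g=1 f=6, (1,5) g=2 f=6, (1,6) g=3 f=6]

expanded=(0,6); open=[(0,3) g=1 f=8, (1,4) g=1 f=6, (1,5) g=2 f=6, (1,6) g=3 f=6]; closed=[(0,4), (0,5), (0,6)]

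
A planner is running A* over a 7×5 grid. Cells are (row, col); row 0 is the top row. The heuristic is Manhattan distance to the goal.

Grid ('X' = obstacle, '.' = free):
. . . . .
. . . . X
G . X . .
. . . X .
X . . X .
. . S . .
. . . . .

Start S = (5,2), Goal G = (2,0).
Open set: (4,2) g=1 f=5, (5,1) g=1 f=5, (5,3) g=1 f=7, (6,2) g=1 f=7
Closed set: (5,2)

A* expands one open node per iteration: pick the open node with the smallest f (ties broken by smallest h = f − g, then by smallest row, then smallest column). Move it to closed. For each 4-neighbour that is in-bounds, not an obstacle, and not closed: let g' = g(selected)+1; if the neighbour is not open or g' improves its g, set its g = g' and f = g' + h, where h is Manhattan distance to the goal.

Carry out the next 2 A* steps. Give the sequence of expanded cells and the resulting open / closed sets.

order=[(4,2) → (3,2)]; open=[(3,1) g=3 f=5, (4,1) g=2 f=5, (5,1) g=1 f=5, (5,3) g=1 f=7, (6,2) g=1 f=7]; closed=[(3,2), (4,2), (5,2)]

step 1: expand (4,2) (f=5, h=4) → closed; open now [(3,2) g=2 f=5, (4,1) g=2 f=5, (5,1) g=1 f=5, (5,3) g=1 f=7, (6,2) g=1 f=7]
step 2: expand (3,2) (f=5, h=3) → closed; open now [(3,1) g=3 f=5, (4,1) g=2 f=5, (5,1) g=1 f=5, (5,3) g=1 f=7, (6,2) g=1 f=7]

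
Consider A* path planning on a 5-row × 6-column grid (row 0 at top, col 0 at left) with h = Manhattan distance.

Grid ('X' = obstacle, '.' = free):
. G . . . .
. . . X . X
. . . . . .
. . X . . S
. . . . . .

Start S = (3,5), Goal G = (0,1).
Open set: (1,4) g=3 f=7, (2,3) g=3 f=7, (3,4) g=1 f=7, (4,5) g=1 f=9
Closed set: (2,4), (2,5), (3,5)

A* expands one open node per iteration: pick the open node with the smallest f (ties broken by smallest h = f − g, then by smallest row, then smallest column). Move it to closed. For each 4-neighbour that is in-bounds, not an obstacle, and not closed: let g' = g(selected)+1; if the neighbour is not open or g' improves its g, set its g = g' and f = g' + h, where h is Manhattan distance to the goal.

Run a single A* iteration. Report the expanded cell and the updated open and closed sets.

expanded=(1,4); open=[(0,4) g=4 f=7, (2,3) g=3 f=7, (3,4) g=1 f=7, (4,5) g=1 f=9]; closed=[(1,4), (2,4), (2,5), (3,5)]

step 1: expand (1,4) (f=7, h=4) → closed; open now [(0,4) g=4 f=7, (2,3) g=3 f=7, (3,4) g=1 f=7, (4,5) g=1 f=9]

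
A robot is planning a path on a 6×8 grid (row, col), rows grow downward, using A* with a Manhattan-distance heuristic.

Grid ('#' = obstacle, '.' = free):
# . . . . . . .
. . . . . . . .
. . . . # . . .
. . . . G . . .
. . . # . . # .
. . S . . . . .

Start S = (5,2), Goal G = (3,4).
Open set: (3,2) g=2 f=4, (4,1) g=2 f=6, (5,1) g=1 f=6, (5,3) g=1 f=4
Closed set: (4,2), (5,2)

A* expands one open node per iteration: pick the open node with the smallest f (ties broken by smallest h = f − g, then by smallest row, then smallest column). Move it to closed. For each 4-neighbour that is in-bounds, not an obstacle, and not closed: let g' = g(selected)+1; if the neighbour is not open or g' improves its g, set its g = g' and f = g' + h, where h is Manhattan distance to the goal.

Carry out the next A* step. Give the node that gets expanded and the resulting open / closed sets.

step 1: expand (3,2) (f=4, h=2) → closed; open now [(2,2) g=3 f=6, (3,1) g=3 f=6, (3,3) g=3 f=4, (4,1) g=2 f=6, (5,1) g=1 f=6, (5,3) g=1 f=4]

expanded=(3,2); open=[(2,2) g=3 f=6, (3,1) g=3 f=6, (3,3) g=3 f=4, (4,1) g=2 f=6, (5,1) g=1 f=6, (5,3) g=1 f=4]; closed=[(3,2), (4,2), (5,2)]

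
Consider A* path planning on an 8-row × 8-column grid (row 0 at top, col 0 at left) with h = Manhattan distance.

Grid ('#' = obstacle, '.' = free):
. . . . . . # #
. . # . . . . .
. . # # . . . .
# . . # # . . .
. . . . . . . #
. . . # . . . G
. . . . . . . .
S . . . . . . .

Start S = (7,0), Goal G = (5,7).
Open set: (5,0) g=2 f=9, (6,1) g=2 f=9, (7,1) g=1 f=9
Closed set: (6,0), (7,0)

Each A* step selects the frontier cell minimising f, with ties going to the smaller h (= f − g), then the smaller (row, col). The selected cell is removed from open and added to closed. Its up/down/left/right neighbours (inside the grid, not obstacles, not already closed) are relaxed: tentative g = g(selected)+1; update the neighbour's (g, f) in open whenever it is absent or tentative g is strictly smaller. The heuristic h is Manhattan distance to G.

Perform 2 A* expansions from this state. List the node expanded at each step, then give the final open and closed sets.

order=[(5,0) → (5,1)]; open=[(4,0) g=3 f=11, (4,1) g=4 f=11, (5,2) g=4 f=9, (6,1) g=2 f=9, (7,1) g=1 f=9]; closed=[(5,0), (5,1), (6,0), (7,0)]

step 1: expand (5,0) (f=9, h=7) → closed; open now [(4,0) g=3 f=11, (5,1) g=3 f=9, (6,1) g=2 f=9, (7,1) g=1 f=9]
step 2: expand (5,1) (f=9, h=6) → closed; open now [(4,0) g=3 f=11, (4,1) g=4 f=11, (5,2) g=4 f=9, (6,1) g=2 f=9, (7,1) g=1 f=9]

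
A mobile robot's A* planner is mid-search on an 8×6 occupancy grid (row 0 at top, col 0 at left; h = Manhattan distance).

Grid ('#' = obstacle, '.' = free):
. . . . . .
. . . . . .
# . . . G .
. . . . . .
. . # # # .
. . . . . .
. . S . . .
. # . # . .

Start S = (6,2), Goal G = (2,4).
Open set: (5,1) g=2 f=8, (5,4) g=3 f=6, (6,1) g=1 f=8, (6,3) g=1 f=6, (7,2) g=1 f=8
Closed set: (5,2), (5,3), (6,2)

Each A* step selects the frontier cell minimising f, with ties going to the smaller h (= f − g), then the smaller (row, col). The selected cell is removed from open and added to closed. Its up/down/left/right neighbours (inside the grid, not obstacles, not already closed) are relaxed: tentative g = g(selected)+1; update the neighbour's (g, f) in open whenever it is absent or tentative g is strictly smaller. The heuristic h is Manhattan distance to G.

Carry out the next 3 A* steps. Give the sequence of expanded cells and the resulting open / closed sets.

step 1: expand (5,4) (f=6, h=3) → closed; open now [(5,1) g=2 f=8, (5,5) g=4 f=8, (6,1) g=1 f=8, (6,3) g=1 f=6, (6,4) g=4 f=8, (7,2) g=1 f=8]
step 2: expand (6,3) (f=6, h=5) → closed; open now [(5,1) g=2 f=8, (5,5) g=4 f=8, (6,1) g=1 f=8, (6,4) g=2 f=6, (7,2) g=1 f=8]
step 3: expand (6,4) (f=6, h=4) → closed; open now [(5,1) g=2 f=8, (5,5) g=4 f=8, (6,1) g=1 f=8, (6,5) g=3 f=8, (7,2) g=1 f=8, (7,4) g=3 f=8]

order=[(5,4) → (6,3) → (6,4)]; open=[(5,1) g=2 f=8, (5,5) g=4 f=8, (6,1) g=1 f=8, (6,5) g=3 f=8, (7,2) g=1 f=8, (7,4) g=3 f=8]; closed=[(5,2), (5,3), (5,4), (6,2), (6,3), (6,4)]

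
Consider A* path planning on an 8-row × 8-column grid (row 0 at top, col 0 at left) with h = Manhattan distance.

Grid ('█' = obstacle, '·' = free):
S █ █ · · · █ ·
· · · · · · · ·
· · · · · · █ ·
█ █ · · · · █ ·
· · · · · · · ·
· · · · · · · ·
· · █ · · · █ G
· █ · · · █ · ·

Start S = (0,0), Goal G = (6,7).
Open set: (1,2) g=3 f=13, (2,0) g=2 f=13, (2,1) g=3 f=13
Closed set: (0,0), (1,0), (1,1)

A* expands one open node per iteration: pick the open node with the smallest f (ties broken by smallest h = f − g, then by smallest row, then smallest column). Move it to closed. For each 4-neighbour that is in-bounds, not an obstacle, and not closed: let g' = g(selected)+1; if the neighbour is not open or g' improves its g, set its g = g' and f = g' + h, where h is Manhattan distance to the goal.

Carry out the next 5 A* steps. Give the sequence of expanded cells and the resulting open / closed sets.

step 1: expand (1,2) (f=13, h=10) → closed; open now [(1,3) g=4 f=13, (2,0) g=2 f=13, (2,1) g=3 f=13, (2,2) g=4 f=13]
step 2: expand (1,3) (f=13, h=9) → closed; open now [(0,3) g=5 f=15, (1,4) g=5 f=13, (2,0) g=2 f=13, (2,1) g=3 f=13, (2,2) g=4 f=13, (2,3) g=5 f=13]
step 3: expand (1,4) (f=13, h=8) → closed; open now [(0,3) g=5 f=15, (0,4) g=6 f=15, (1,5) g=6 f=13, (2,0) g=2 f=13, (2,1) g=3 f=13, (2,2) g=4 f=13, (2,3) g=5 f=13, (2,4) g=6 f=13]
step 4: expand (1,5) (f=13, h=7) → closed; open now [(0,3) g=5 f=15, (0,4) g=6 f=15, (0,5) g=7 f=15, (1,6) g=7 f=13, (2,0) g=2 f=13, (2,1) g=3 f=13, (2,2) g=4 f=13, (2,3) g=5 f=13, (2,4) g=6 f=13, (2,5) g=7 f=13]
step 5: expand (1,6) (f=13, h=6) → closed; open now [(0,3) g=5 f=15, (0,4) g=6 f=15, (0,5) g=7 f=15, (1,7) g=8 f=13, (2,0) g=2 f=13, (2,1) g=3 f=13, (2,2) g=4 f=13, (2,3) g=5 f=13, (2,4) g=6 f=13, (2,5) g=7 f=13]

order=[(1,2) → (1,3) → (1,4) → (1,5) → (1,6)]; open=[(0,3) g=5 f=15, (0,4) g=6 f=15, (0,5) g=7 f=15, (1,7) g=8 f=13, (2,0) g=2 f=13, (2,1) g=3 f=13, (2,2) g=4 f=13, (2,3) g=5 f=13, (2,4) g=6 f=13, (2,5) g=7 f=13]; closed=[(0,0), (1,0), (1,1), (1,2), (1,3), (1,4), (1,5), (1,6)]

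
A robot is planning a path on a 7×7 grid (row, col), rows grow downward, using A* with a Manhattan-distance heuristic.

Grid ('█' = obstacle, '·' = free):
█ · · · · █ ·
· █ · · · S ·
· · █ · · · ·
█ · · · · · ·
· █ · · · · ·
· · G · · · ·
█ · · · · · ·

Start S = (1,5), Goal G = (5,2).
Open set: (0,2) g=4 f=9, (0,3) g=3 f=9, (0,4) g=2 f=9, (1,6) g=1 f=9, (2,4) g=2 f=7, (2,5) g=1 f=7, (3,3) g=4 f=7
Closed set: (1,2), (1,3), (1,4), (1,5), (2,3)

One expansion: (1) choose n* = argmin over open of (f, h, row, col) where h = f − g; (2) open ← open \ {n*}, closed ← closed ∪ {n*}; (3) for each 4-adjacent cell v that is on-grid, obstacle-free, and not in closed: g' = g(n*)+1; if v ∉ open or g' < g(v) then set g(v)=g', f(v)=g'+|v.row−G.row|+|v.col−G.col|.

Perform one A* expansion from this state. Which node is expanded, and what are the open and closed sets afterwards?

expanded=(3,3); open=[(0,2) g=4 f=9, (0,3) g=3 f=9, (0,4) g=2 f=9, (1,6) g=1 f=9, (2,4) g=2 f=7, (2,5) g=1 f=7, (3,2) g=5 f=7, (3,4) g=5 f=9, (4,3) g=5 f=7]; closed=[(1,2), (1,3), (1,4), (1,5), (2,3), (3,3)]

step 1: expand (3,3) (f=7, h=3) → closed; open now [(0,2) g=4 f=9, (0,3) g=3 f=9, (0,4) g=2 f=9, (1,6) g=1 f=9, (2,4) g=2 f=7, (2,5) g=1 f=7, (3,2) g=5 f=7, (3,4) g=5 f=9, (4,3) g=5 f=7]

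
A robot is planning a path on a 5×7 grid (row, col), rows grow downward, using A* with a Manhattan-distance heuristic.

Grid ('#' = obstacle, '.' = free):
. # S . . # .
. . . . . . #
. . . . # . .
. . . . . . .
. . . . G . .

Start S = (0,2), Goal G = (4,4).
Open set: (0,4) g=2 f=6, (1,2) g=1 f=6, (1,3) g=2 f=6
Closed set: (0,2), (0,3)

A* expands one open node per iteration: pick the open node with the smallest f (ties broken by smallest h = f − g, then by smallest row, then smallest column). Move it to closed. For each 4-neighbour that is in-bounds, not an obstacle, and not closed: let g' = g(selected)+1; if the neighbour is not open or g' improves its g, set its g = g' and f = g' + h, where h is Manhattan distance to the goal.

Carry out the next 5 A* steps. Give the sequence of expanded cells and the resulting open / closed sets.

order=[(0,4) → (1,4) → (1,3) → (2,3) → (3,3)]; open=[(1,2) g=1 f=6, (1,5) g=4 f=8, (2,2) g=4 f=8, (3,2) g=5 f=8, (3,4) g=5 f=6, (4,3) g=5 f=6]; closed=[(0,2), (0,3), (0,4), (1,3), (1,4), (2,3), (3,3)]

step 1: expand (0,4) (f=6, h=4) → closed; open now [(1,2) g=1 f=6, (1,3) g=2 f=6, (1,4) g=3 f=6]
step 2: expand (1,4) (f=6, h=3) → closed; open now [(1,2) g=1 f=6, (1,3) g=2 f=6, (1,5) g=4 f=8]
step 3: expand (1,3) (f=6, h=4) → closed; open now [(1,2) g=1 f=6, (1,5) g=4 f=8, (2,3) g=3 f=6]
step 4: expand (2,3) (f=6, h=3) → closed; open now [(1,2) g=1 f=6, (1,5) g=4 f=8, (2,2) g=4 f=8, (3,3) g=4 f=6]
step 5: expand (3,3) (f=6, h=2) → closed; open now [(1,2) g=1 f=6, (1,5) g=4 f=8, (2,2) g=4 f=8, (3,2) g=5 f=8, (3,4) g=5 f=6, (4,3) g=5 f=6]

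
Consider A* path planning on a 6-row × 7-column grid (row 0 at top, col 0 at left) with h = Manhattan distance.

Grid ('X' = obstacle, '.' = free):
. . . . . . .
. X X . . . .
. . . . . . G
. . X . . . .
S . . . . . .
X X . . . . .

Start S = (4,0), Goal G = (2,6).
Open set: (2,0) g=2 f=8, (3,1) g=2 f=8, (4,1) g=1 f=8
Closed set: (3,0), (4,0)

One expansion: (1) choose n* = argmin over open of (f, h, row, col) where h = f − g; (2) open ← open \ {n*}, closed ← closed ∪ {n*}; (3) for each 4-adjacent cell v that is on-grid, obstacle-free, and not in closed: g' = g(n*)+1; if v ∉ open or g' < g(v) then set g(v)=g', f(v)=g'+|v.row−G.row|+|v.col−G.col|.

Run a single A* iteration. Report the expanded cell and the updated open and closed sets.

expanded=(2,0); open=[(1,0) g=3 f=10, (2,1) g=3 f=8, (3,1) g=2 f=8, (4,1) g=1 f=8]; closed=[(2,0), (3,0), (4,0)]

step 1: expand (2,0) (f=8, h=6) → closed; open now [(1,0) g=3 f=10, (2,1) g=3 f=8, (3,1) g=2 f=8, (4,1) g=1 f=8]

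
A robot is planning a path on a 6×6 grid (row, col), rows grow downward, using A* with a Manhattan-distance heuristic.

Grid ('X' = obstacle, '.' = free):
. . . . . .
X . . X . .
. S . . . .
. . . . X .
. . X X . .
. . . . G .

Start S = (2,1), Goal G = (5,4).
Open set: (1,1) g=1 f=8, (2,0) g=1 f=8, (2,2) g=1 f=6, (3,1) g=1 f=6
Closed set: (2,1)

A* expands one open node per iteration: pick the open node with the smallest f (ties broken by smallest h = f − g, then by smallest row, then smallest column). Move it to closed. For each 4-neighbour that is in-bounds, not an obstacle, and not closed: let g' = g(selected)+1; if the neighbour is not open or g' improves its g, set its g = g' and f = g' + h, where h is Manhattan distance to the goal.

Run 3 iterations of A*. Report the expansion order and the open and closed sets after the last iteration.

order=[(2,2) → (2,3) → (2,4)]; open=[(1,1) g=1 f=8, (1,2) g=2 f=8, (1,4) g=4 f=8, (2,0) g=1 f=8, (2,5) g=4 f=8, (3,1) g=1 f=6, (3,2) g=2 f=6, (3,3) g=3 f=6]; closed=[(2,1), (2,2), (2,3), (2,4)]

step 1: expand (2,2) (f=6, h=5) → closed; open now [(1,1) g=1 f=8, (1,2) g=2 f=8, (2,0) g=1 f=8, (2,3) g=2 f=6, (3,1) g=1 f=6, (3,2) g=2 f=6]
step 2: expand (2,3) (f=6, h=4) → closed; open now [(1,1) g=1 f=8, (1,2) g=2 f=8, (2,0) g=1 f=8, (2,4) g=3 f=6, (3,1) g=1 f=6, (3,2) g=2 f=6, (3,3) g=3 f=6]
step 3: expand (2,4) (f=6, h=3) → closed; open now [(1,1) g=1 f=8, (1,2) g=2 f=8, (1,4) g=4 f=8, (2,0) g=1 f=8, (2,5) g=4 f=8, (3,1) g=1 f=6, (3,2) g=2 f=6, (3,3) g=3 f=6]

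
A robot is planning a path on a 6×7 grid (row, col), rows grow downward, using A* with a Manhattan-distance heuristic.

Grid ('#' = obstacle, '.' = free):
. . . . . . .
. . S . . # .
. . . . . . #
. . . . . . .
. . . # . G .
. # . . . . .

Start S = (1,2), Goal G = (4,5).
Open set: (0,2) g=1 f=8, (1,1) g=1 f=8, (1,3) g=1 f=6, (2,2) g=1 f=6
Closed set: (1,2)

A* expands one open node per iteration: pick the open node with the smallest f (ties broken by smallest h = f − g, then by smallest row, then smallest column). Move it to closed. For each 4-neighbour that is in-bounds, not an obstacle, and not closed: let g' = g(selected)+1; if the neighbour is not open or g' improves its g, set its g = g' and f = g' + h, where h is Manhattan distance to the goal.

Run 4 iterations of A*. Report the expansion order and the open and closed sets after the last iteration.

order=[(1,3) → (1,4) → (2,4) → (2,5)]; open=[(0,2) g=1 f=8, (0,3) g=2 f=8, (0,4) g=3 f=8, (1,1) g=1 f=8, (2,2) g=1 f=6, (2,3) g=2 f=6, (3,4) g=4 f=6, (3,5) g=5 f=6]; closed=[(1,2), (1,3), (1,4), (2,4), (2,5)]

step 1: expand (1,3) (f=6, h=5) → closed; open now [(0,2) g=1 f=8, (0,3) g=2 f=8, (1,1) g=1 f=8, (1,4) g=2 f=6, (2,2) g=1 f=6, (2,3) g=2 f=6]
step 2: expand (1,4) (f=6, h=4) → closed; open now [(0,2) g=1 f=8, (0,3) g=2 f=8, (0,4) g=3 f=8, (1,1) g=1 f=8, (2,2) g=1 f=6, (2,3) g=2 f=6, (2,4) g=3 f=6]
step 3: expand (2,4) (f=6, h=3) → closed; open now [(0,2) g=1 f=8, (0,3) g=2 f=8, (0,4) g=3 f=8, (1,1) g=1 f=8, (2,2) g=1 f=6, (2,3) g=2 f=6, (2,5) g=4 f=6, (3,4) g=4 f=6]
step 4: expand (2,5) (f=6, h=2) → closed; open now [(0,2) g=1 f=8, (0,3) g=2 f=8, (0,4) g=3 f=8, (1,1) g=1 f=8, (2,2) g=1 f=6, (2,3) g=2 f=6, (3,4) g=4 f=6, (3,5) g=5 f=6]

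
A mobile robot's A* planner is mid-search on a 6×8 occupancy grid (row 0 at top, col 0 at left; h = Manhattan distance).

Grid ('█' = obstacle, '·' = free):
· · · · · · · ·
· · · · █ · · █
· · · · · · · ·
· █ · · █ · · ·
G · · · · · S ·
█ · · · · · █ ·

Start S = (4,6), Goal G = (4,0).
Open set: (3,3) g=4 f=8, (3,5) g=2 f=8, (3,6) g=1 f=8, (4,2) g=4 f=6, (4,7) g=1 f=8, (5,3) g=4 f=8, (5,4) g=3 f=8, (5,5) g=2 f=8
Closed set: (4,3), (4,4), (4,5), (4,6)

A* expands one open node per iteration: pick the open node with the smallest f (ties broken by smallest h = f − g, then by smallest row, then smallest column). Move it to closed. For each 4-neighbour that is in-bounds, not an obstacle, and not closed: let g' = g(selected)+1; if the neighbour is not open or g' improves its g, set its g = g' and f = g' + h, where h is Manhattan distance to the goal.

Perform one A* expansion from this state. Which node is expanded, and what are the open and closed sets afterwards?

step 1: expand (4,2) (f=6, h=2) → closed; open now [(3,2) g=5 f=8, (3,3) g=4 f=8, (3,5) g=2 f=8, (3,6) g=1 f=8, (4,1) g=5 f=6, (4,7) g=1 f=8, (5,2) g=5 f=8, (5,3) g=4 f=8, (5,4) g=3 f=8, (5,5) g=2 f=8]

expanded=(4,2); open=[(3,2) g=5 f=8, (3,3) g=4 f=8, (3,5) g=2 f=8, (3,6) g=1 f=8, (4,1) g=5 f=6, (4,7) g=1 f=8, (5,2) g=5 f=8, (5,3) g=4 f=8, (5,4) g=3 f=8, (5,5) g=2 f=8]; closed=[(4,2), (4,3), (4,4), (4,5), (4,6)]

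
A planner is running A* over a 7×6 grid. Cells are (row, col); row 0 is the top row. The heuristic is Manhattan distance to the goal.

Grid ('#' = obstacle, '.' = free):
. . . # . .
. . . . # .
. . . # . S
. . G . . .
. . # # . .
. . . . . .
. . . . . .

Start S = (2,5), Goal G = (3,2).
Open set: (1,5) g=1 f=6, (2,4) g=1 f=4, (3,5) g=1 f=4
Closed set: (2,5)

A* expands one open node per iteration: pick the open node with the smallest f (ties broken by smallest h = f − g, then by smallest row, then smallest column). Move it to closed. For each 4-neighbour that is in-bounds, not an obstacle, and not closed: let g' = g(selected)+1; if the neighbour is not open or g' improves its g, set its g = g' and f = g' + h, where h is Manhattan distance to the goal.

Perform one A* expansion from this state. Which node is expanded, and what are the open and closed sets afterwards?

expanded=(2,4); open=[(1,5) g=1 f=6, (3,4) g=2 f=4, (3,5) g=1 f=4]; closed=[(2,4), (2,5)]

step 1: expand (2,4) (f=4, h=3) → closed; open now [(1,5) g=1 f=6, (3,4) g=2 f=4, (3,5) g=1 f=4]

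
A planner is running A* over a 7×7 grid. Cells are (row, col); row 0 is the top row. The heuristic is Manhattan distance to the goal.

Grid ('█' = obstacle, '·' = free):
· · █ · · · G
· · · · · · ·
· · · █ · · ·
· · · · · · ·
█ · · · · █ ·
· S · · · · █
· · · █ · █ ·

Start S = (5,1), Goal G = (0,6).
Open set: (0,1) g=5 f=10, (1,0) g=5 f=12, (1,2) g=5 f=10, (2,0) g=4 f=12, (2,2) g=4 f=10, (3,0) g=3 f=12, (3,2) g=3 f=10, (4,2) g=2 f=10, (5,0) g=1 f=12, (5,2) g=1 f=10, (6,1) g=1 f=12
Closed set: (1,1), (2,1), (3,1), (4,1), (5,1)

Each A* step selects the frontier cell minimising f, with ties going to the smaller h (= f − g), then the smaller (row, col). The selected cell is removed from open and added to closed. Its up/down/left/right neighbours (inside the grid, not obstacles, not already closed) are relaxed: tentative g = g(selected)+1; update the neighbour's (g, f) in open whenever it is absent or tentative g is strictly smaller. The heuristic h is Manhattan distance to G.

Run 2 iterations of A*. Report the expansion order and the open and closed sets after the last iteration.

step 1: expand (0,1) (f=10, h=5) → closed; open now [(0,0) g=6 f=12, (1,0) g=5 f=12, (1,2) g=5 f=10, (2,0) g=4 f=12, (2,2) g=4 f=10, (3,0) g=3 f=12, (3,2) g=3 f=10, (4,2) g=2 f=10, (5,0) g=1 f=12, (5,2) g=1 f=10, (6,1) g=1 f=12]
step 2: expand (1,2) (f=10, h=5) → closed; open now [(0,0) g=6 f=12, (1,0) g=5 f=12, (1,3) g=6 f=10, (2,0) g=4 f=12, (2,2) g=4 f=10, (3,0) g=3 f=12, (3,2) g=3 f=10, (4,2) g=2 f=10, (5,0) g=1 f=12, (5,2) g=1 f=10, (6,1) g=1 f=12]

order=[(0,1) → (1,2)]; open=[(0,0) g=6 f=12, (1,0) g=5 f=12, (1,3) g=6 f=10, (2,0) g=4 f=12, (2,2) g=4 f=10, (3,0) g=3 f=12, (3,2) g=3 f=10, (4,2) g=2 f=10, (5,0) g=1 f=12, (5,2) g=1 f=10, (6,1) g=1 f=12]; closed=[(0,1), (1,1), (1,2), (2,1), (3,1), (4,1), (5,1)]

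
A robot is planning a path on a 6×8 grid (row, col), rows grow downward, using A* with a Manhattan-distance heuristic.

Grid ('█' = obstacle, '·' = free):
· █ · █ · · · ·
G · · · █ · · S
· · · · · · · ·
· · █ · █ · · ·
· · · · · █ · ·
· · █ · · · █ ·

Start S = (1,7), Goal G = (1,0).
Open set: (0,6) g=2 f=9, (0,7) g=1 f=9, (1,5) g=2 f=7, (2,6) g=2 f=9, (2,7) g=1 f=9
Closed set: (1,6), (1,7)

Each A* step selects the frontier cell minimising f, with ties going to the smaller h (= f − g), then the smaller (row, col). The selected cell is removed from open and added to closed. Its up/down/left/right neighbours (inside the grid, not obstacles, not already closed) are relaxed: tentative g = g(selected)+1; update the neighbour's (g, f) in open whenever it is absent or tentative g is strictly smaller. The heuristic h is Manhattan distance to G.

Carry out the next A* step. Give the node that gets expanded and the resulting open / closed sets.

expanded=(1,5); open=[(0,5) g=3 f=9, (0,6) g=2 f=9, (0,7) g=1 f=9, (2,5) g=3 f=9, (2,6) g=2 f=9, (2,7) g=1 f=9]; closed=[(1,5), (1,6), (1,7)]

step 1: expand (1,5) (f=7, h=5) → closed; open now [(0,5) g=3 f=9, (0,6) g=2 f=9, (0,7) g=1 f=9, (2,5) g=3 f=9, (2,6) g=2 f=9, (2,7) g=1 f=9]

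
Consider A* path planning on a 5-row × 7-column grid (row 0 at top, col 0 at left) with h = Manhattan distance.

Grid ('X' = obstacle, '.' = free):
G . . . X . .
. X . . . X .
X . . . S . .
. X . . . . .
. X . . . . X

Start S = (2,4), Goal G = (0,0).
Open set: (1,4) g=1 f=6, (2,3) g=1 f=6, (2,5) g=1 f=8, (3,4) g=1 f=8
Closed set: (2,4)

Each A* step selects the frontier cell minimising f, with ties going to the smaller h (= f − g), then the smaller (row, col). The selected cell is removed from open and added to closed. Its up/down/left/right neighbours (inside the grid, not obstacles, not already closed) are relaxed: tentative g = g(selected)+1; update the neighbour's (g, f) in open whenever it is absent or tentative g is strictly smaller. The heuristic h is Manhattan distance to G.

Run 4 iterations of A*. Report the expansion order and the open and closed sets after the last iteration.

step 1: expand (1,4) (f=6, h=5) → closed; open now [(1,3) g=2 f=6, (2,3) g=1 f=6, (2,5) g=1 f=8, (3,4) g=1 f=8]
step 2: expand (1,3) (f=6, h=4) → closed; open now [(0,3) g=3 f=6, (1,2) g=3 f=6, (2,3) g=1 f=6, (2,5) g=1 f=8, (3,4) g=1 f=8]
step 3: expand (0,3) (f=6, h=3) → closed; open now [(0,2) g=4 f=6, (1,2) g=3 f=6, (2,3) g=1 f=6, (2,5) g=1 f=8, (3,4) g=1 f=8]
step 4: expand (0,2) (f=6, h=2) → closed; open now [(0,1) g=5 f=6, (1,2) g=3 f=6, (2,3) g=1 f=6, (2,5) g=1 f=8, (3,4) g=1 f=8]

order=[(1,4) → (1,3) → (0,3) → (0,2)]; open=[(0,1) g=5 f=6, (1,2) g=3 f=6, (2,3) g=1 f=6, (2,5) g=1 f=8, (3,4) g=1 f=8]; closed=[(0,2), (0,3), (1,3), (1,4), (2,4)]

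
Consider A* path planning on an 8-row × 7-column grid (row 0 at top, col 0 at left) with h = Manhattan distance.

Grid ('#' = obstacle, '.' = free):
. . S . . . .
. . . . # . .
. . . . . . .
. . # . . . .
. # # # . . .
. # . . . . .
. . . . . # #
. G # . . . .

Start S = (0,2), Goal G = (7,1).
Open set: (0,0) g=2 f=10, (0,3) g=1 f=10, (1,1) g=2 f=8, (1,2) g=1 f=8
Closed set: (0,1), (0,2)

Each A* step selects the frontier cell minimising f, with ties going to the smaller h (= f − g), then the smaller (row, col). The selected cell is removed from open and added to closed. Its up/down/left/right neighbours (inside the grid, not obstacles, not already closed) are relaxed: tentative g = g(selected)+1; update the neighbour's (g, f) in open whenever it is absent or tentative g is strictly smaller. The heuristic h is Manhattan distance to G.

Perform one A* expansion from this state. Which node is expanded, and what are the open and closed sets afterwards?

step 1: expand (1,1) (f=8, h=6) → closed; open now [(0,0) g=2 f=10, (0,3) g=1 f=10, (1,0) g=3 f=10, (1,2) g=1 f=8, (2,1) g=3 f=8]

expanded=(1,1); open=[(0,0) g=2 f=10, (0,3) g=1 f=10, (1,0) g=3 f=10, (1,2) g=1 f=8, (2,1) g=3 f=8]; closed=[(0,1), (0,2), (1,1)]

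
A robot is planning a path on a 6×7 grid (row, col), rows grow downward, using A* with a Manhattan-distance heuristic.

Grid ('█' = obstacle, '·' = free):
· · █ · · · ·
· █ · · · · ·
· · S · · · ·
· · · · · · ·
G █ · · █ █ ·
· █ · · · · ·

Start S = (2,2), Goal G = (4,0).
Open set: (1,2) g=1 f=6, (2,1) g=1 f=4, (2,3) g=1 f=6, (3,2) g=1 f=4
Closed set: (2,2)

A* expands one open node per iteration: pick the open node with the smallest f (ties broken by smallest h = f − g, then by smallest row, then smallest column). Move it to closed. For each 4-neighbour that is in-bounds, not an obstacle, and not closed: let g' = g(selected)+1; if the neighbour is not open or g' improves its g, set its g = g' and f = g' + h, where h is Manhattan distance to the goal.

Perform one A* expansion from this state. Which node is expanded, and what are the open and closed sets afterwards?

step 1: expand (2,1) (f=4, h=3) → closed; open now [(1,2) g=1 f=6, (2,0) g=2 f=4, (2,3) g=1 f=6, (3,1) g=2 f=4, (3,2) g=1 f=4]

expanded=(2,1); open=[(1,2) g=1 f=6, (2,0) g=2 f=4, (2,3) g=1 f=6, (3,1) g=2 f=4, (3,2) g=1 f=4]; closed=[(2,1), (2,2)]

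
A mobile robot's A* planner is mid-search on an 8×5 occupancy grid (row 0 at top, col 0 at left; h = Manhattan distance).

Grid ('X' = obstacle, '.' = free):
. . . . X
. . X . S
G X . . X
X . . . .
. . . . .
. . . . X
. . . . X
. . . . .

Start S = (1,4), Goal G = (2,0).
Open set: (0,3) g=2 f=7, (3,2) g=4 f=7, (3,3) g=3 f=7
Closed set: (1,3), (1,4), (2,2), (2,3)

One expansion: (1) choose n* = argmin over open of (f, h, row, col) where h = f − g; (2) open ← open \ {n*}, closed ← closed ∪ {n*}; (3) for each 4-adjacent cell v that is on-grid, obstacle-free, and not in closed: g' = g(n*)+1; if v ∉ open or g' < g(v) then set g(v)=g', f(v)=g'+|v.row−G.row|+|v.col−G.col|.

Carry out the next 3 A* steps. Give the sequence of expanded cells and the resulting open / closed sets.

step 1: expand (3,2) (f=7, h=3) → closed; open now [(0,3) g=2 f=7, (3,1) g=5 f=7, (3,3) g=3 f=7, (4,2) g=5 f=9]
step 2: expand (3,1) (f=7, h=2) → closed; open now [(0,3) g=2 f=7, (3,3) g=3 f=7, (4,1) g=6 f=9, (4,2) g=5 f=9]
step 3: expand (3,3) (f=7, h=4) → closed; open now [(0,3) g=2 f=7, (3,4) g=4 f=9, (4,1) g=6 f=9, (4,2) g=5 f=9, (4,3) g=4 f=9]

order=[(3,2) → (3,1) → (3,3)]; open=[(0,3) g=2 f=7, (3,4) g=4 f=9, (4,1) g=6 f=9, (4,2) g=5 f=9, (4,3) g=4 f=9]; closed=[(1,3), (1,4), (2,2), (2,3), (3,1), (3,2), (3,3)]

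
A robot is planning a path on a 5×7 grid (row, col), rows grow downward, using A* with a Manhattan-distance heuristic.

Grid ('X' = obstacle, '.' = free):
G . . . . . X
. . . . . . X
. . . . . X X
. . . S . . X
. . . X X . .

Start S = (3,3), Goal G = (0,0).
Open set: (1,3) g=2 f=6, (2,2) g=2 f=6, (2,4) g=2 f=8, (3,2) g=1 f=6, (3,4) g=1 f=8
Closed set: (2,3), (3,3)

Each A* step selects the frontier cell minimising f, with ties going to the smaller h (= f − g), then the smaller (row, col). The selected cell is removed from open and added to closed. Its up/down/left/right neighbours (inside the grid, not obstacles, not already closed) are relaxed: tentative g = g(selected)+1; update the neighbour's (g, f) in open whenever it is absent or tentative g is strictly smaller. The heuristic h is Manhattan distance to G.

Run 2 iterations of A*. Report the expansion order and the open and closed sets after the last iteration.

order=[(1,3) → (0,3)]; open=[(0,2) g=4 f=6, (0,4) g=4 f=8, (1,2) g=3 f=6, (1,4) g=3 f=8, (2,2) g=2 f=6, (2,4) g=2 f=8, (3,2) g=1 f=6, (3,4) g=1 f=8]; closed=[(0,3), (1,3), (2,3), (3,3)]

step 1: expand (1,3) (f=6, h=4) → closed; open now [(0,3) g=3 f=6, (1,2) g=3 f=6, (1,4) g=3 f=8, (2,2) g=2 f=6, (2,4) g=2 f=8, (3,2) g=1 f=6, (3,4) g=1 f=8]
step 2: expand (0,3) (f=6, h=3) → closed; open now [(0,2) g=4 f=6, (0,4) g=4 f=8, (1,2) g=3 f=6, (1,4) g=3 f=8, (2,2) g=2 f=6, (2,4) g=2 f=8, (3,2) g=1 f=6, (3,4) g=1 f=8]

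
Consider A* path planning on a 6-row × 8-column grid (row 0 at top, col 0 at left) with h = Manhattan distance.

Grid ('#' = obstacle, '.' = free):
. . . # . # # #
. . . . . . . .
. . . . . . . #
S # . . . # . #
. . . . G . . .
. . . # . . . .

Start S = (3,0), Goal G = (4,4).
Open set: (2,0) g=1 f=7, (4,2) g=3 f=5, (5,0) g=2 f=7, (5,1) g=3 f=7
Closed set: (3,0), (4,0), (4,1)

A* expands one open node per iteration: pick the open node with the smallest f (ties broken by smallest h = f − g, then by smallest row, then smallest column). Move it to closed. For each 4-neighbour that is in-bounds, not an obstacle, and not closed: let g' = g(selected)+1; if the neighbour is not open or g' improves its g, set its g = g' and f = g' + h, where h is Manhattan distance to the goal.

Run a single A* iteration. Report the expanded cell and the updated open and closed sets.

step 1: expand (4,2) (f=5, h=2) → closed; open now [(2,0) g=1 f=7, (3,2) g=4 f=7, (4,3) g=4 f=5, (5,0) g=2 f=7, (5,1) g=3 f=7, (5,2) g=4 f=7]

expanded=(4,2); open=[(2,0) g=1 f=7, (3,2) g=4 f=7, (4,3) g=4 f=5, (5,0) g=2 f=7, (5,1) g=3 f=7, (5,2) g=4 f=7]; closed=[(3,0), (4,0), (4,1), (4,2)]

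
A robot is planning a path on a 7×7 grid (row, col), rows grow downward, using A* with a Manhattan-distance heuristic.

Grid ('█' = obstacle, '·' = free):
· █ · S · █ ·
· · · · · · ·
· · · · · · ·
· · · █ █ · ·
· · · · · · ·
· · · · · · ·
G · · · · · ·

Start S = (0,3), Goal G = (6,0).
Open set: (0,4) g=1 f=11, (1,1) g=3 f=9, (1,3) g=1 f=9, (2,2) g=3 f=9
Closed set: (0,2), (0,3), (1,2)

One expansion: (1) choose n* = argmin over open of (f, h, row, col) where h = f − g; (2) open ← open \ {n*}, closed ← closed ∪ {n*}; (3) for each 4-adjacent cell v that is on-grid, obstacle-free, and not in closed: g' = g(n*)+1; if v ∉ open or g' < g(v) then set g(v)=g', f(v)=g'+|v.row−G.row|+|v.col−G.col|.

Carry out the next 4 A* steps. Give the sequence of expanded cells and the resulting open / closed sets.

step 1: expand (1,1) (f=9, h=6) → closed; open now [(0,4) g=1 f=11, (1,0) g=4 f=9, (1,3) g=1 f=9, (2,1) g=4 f=9, (2,2) g=3 f=9]
step 2: expand (1,0) (f=9, h=5) → closed; open now [(0,0) g=5 f=11, (0,4) g=1 f=11, (1,3) g=1 f=9, (2,0) g=5 f=9, (2,1) g=4 f=9, (2,2) g=3 f=9]
step 3: expand (2,0) (f=9, h=4) → closed; open now [(0,0) g=5 f=11, (0,4) g=1 f=11, (1,3) g=1 f=9, (2,1) g=4 f=9, (2,2) g=3 f=9, (3,0) g=6 f=9]
step 4: expand (3,0) (f=9, h=3) → closed; open now [(0,0) g=5 f=11, (0,4) g=1 f=11, (1,3) g=1 f=9, (2,1) g=4 f=9, (2,2) g=3 f=9, (3,1) g=7 f=11, (4,0) g=7 f=9]

order=[(1,1) → (1,0) → (2,0) → (3,0)]; open=[(0,0) g=5 f=11, (0,4) g=1 f=11, (1,3) g=1 f=9, (2,1) g=4 f=9, (2,2) g=3 f=9, (3,1) g=7 f=11, (4,0) g=7 f=9]; closed=[(0,2), (0,3), (1,0), (1,1), (1,2), (2,0), (3,0)]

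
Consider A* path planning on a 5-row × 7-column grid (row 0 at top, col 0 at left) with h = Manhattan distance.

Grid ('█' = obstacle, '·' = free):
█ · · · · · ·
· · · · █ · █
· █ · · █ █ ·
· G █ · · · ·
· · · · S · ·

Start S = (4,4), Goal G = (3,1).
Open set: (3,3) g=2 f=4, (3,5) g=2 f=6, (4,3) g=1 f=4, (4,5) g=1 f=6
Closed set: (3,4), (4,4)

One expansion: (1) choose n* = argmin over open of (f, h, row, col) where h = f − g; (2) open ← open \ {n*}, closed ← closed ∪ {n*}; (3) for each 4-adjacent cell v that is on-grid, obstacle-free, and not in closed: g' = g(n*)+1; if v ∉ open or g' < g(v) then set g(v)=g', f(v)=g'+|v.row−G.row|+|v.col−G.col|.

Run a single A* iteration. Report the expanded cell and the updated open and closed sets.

expanded=(3,3); open=[(2,3) g=3 f=6, (3,5) g=2 f=6, (4,3) g=1 f=4, (4,5) g=1 f=6]; closed=[(3,3), (3,4), (4,4)]

step 1: expand (3,3) (f=4, h=2) → closed; open now [(2,3) g=3 f=6, (3,5) g=2 f=6, (4,3) g=1 f=4, (4,5) g=1 f=6]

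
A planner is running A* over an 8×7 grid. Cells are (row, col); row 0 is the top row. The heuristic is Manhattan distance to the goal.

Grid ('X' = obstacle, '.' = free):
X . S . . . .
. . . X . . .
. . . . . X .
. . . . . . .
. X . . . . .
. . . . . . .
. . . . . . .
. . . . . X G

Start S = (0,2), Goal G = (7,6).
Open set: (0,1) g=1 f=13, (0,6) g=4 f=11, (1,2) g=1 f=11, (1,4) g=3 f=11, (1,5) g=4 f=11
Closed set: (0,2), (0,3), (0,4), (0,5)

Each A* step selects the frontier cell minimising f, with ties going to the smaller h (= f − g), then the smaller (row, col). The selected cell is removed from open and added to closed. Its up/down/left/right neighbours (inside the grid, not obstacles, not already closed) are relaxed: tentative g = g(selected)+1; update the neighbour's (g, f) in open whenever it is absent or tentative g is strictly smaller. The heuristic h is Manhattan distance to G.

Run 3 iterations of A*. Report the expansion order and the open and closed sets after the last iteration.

order=[(0,6) → (1,6) → (2,6)]; open=[(0,1) g=1 f=13, (1,2) g=1 f=11, (1,4) g=3 f=11, (1,5) g=4 f=11, (3,6) g=7 f=11]; closed=[(0,2), (0,3), (0,4), (0,5), (0,6), (1,6), (2,6)]

step 1: expand (0,6) (f=11, h=7) → closed; open now [(0,1) g=1 f=13, (1,2) g=1 f=11, (1,4) g=3 f=11, (1,5) g=4 f=11, (1,6) g=5 f=11]
step 2: expand (1,6) (f=11, h=6) → closed; open now [(0,1) g=1 f=13, (1,2) g=1 f=11, (1,4) g=3 f=11, (1,5) g=4 f=11, (2,6) g=6 f=11]
step 3: expand (2,6) (f=11, h=5) → closed; open now [(0,1) g=1 f=13, (1,2) g=1 f=11, (1,4) g=3 f=11, (1,5) g=4 f=11, (3,6) g=7 f=11]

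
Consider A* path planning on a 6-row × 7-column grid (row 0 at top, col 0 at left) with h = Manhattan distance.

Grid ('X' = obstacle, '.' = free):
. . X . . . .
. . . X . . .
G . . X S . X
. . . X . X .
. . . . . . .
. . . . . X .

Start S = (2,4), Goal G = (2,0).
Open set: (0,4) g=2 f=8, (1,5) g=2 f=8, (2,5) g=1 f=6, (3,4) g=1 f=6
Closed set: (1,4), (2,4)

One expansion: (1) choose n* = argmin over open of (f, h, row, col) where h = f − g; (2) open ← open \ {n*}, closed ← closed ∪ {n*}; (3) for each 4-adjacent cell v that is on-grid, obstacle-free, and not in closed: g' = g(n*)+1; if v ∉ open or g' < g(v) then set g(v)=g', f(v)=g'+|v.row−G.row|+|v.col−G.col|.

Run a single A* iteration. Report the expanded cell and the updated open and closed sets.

expanded=(2,5); open=[(0,4) g=2 f=8, (1,5) g=2 f=8, (3,4) g=1 f=6]; closed=[(1,4), (2,4), (2,5)]

step 1: expand (2,5) (f=6, h=5) → closed; open now [(0,4) g=2 f=8, (1,5) g=2 f=8, (3,4) g=1 f=6]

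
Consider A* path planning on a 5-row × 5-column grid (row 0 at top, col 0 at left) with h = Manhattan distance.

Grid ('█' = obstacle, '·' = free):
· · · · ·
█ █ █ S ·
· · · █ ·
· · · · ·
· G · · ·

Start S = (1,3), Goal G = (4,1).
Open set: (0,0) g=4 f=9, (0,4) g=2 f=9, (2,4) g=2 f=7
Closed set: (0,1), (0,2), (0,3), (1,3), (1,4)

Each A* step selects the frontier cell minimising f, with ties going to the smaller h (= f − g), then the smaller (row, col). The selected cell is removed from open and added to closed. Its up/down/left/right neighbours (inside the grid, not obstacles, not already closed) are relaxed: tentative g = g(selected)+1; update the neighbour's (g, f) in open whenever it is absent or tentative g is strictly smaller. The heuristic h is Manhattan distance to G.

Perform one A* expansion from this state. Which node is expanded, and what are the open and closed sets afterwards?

expanded=(2,4); open=[(0,0) g=4 f=9, (0,4) g=2 f=9, (3,4) g=3 f=7]; closed=[(0,1), (0,2), (0,3), (1,3), (1,4), (2,4)]

step 1: expand (2,4) (f=7, h=5) → closed; open now [(0,0) g=4 f=9, (0,4) g=2 f=9, (3,4) g=3 f=7]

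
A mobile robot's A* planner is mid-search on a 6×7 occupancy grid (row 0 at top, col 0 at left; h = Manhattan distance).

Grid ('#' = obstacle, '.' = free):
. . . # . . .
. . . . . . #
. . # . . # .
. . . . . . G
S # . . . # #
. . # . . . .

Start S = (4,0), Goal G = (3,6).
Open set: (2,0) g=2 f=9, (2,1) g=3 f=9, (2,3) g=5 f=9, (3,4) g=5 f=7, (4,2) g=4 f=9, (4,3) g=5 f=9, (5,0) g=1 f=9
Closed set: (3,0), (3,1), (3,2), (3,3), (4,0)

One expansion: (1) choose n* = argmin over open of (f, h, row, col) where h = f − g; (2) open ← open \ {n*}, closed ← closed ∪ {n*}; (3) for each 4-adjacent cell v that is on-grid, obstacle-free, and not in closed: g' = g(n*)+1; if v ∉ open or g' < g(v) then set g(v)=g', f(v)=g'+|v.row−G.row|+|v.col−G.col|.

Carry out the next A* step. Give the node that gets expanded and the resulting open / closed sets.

step 1: expand (3,4) (f=7, h=2) → closed; open now [(2,0) g=2 f=9, (2,1) g=3 f=9, (2,3) g=5 f=9, (2,4) g=6 f=9, (3,5) g=6 f=7, (4,2) g=4 f=9, (4,3) g=5 f=9, (4,4) g=6 f=9, (5,0) g=1 f=9]

expanded=(3,4); open=[(2,0) g=2 f=9, (2,1) g=3 f=9, (2,3) g=5 f=9, (2,4) g=6 f=9, (3,5) g=6 f=7, (4,2) g=4 f=9, (4,3) g=5 f=9, (4,4) g=6 f=9, (5,0) g=1 f=9]; closed=[(3,0), (3,1), (3,2), (3,3), (3,4), (4,0)]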